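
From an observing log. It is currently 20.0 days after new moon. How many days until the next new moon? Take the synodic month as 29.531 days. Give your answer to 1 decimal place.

9.5 days

The next new moon completes the synodic month: 29.531 − 20.0 = 9.531 days.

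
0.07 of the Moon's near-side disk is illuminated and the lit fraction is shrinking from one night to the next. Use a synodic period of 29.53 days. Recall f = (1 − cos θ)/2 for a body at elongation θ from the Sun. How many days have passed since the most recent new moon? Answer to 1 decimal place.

cos θ = 1 − 2f = 0.860, giving a principal value of 30.7°.
Since the Moon is past full (waning), take the reflex angle: θ = 360° − 30.7° = 329.3°.
That fraction of the synodic month is 329.3/360 × 29.53 d ≈ 27.01 d.

27.0 days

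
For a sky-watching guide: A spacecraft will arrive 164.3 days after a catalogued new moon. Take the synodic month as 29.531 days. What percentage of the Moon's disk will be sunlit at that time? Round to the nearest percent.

164.3/29.531 = 5.564 lunations, so 5 complete cycles and 16.65 d into the next.
Phase angle: θ = 360°·(16.65 d)/(29.531 d) = 202.9°.
With cos θ = (-0.921), the lit fraction is (1 − (-0.921))/2 ≈ 0.961, so 96%.

96%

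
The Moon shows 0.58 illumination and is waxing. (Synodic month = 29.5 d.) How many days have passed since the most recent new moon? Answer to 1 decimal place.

From f = (1 − cos θ)/2: cos θ = 1 − 2×0.58 = -0.160; arccos → 99.2°.
The Moon is waxing (0°–180°), so θ = 99.2° directly.
Age = 29.5 × 99.2°/360° ≈ 8.13 days.

8.1 days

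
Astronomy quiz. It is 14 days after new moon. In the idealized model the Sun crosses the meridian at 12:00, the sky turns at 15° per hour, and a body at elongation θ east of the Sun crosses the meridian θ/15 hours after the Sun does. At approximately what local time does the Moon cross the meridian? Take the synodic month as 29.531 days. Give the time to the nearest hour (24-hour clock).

23:00

Elongation θ = 360° × 14/29.531 ≈ 170.7°.
The Moon trails the Sun by θ/15 = 170.7/15 ≈ 11.38 hours.
12:00 + 11.38 h ≈ 23:23 → 23:00 to the nearest hour.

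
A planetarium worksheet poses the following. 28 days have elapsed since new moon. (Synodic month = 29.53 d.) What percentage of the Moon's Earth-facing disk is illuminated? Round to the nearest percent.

Elongation θ = 360° × 28/29.53 ≈ 341.3°.
With cos θ = 0.947, the lit fraction is (1 − 0.947)/2 ≈ 0.026, so 3%.

3%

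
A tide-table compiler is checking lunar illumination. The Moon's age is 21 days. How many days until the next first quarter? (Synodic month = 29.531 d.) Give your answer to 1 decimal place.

15.9 days

First quarter occurs at elongation 90°, i.e. at age 29.531 × 90/360 = 7.383 d.
This lunation's first quarter (7.383 d) has passed, so add one period: 36.914 − 21 = 15.914 days.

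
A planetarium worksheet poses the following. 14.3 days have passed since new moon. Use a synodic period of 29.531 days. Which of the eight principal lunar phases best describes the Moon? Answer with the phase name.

θ ≈ 360° × 14.3/29.531 = 174°, which falls in the full moon sector.

full moon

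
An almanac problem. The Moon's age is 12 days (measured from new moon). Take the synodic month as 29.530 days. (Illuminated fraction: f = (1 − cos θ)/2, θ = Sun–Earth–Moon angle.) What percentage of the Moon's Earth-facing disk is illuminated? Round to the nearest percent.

92%

Elongation θ = 360° × 12/29.530 ≈ 146.3°.
cos 146.3° = (-0.832), so f = (1 − (-0.832))/2 = 0.916, so 92%.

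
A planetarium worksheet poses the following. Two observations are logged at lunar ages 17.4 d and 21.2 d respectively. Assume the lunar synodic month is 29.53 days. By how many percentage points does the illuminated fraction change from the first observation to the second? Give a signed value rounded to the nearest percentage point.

-32 percentage points

θ₁ = 360° × 17.4/29.53 = 212.1°, f₁ = (1 − cos θ₁)/2 = 0.923.
θ₂ = 360° × 21.2/29.53 = 258.4°, f₂ = (1 − cos θ₂)/2 = 0.600.
Change = f₂ − f₁ = -0.323 → -32 percentage points.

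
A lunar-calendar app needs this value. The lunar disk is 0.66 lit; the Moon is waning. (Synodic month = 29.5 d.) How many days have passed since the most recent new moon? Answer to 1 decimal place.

Invert f = (1 − cos θ)/2 to get cos θ = 1 − 2(0.66) = -0.320, hence θ₀ = arccos -0.320 = 108.7°.
Waning ⇒ past full, so θ = 360° − 108.7° = 251.3°.
Age = 29.5 × 251.3°/360° ≈ 20.60 days.

20.6 days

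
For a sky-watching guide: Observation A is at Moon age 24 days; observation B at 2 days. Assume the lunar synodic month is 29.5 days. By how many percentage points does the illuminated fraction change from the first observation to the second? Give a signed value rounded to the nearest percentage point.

θ₁ = 360° × 24/29.5 = 292.9°, f₁ = (1 − cos θ₁)/2 = 0.306.
θ₂ = 360° × 2/29.5 = 24.4°, f₂ = (1 − cos θ₂)/2 = 0.045.
Change = f₂ − f₁ = -0.261 → -26 percentage points.

-26 percentage points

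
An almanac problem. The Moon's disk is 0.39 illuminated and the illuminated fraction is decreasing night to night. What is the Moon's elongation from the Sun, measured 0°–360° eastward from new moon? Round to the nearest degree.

From f = (1 − cos θ)/2: cos θ = 1 − 2×0.39 = 0.220; arccos → 77.3°.
Since the Moon is past full (waning), take the reflex angle: θ = 360° − 77.3° = 282.7°.

283°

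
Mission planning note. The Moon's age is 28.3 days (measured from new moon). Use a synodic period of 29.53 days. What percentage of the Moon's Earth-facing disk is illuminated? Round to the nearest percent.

Phase angle: θ = 360°·(28.3 d)/(29.53 d) = 345.0°.
cos 345.0° = 0.966, so f = (1 − 0.966)/2 = 0.017, so 2%.

2%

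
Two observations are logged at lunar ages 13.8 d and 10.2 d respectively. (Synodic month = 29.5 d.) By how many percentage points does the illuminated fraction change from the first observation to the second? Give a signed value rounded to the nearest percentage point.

-21 percentage points

First observation: θ = 360°·13.8/29.5 = 168.4°, so f = 0.990.
Second observation: θ = 124.5°, f = 0.783.
Δf = 0.783 − 0.990 = -0.207, i.e. -21 pp.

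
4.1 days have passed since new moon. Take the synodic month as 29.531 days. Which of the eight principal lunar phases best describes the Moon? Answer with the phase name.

θ ≈ 360° × 4.1/29.531 = 50°, which falls in the waxing crescent sector.

waxing crescent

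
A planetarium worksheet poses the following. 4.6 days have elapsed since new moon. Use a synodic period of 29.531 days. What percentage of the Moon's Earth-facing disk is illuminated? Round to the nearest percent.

The Moon has covered 4.6/29.531 of its cycle, so θ ≈ 360° × 4.6/29.531 = 56.1°.
cos 56.1° = 0.558, so f = (1 − 0.558)/2 = 0.221, so 22%.

22%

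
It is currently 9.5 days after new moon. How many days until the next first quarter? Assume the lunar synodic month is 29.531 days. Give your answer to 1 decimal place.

27.4 days

First quarter is 0.25 of the way through the cycle: age 0.25 × 29.531 = 7.383 d.
This lunation's first quarter (7.383 d) has passed, so add one period: 36.914 − 9.5 = 27.414 days.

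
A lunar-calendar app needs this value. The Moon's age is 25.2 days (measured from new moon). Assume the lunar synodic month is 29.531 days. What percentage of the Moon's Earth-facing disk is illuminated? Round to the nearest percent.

20%

Elongation θ = 360° × 25.2/29.531 ≈ 307.2°.
With cos θ = 0.605, the lit fraction is (1 − 0.605)/2 ≈ 0.198, so 20%.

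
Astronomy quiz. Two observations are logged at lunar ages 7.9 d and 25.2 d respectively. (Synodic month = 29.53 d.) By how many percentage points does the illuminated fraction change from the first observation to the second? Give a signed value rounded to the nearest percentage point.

First observation: θ = 360°·7.9/29.53 = 96.3°, so f = 0.555.
Second observation: θ = 307.2°, f = 0.198.
Δf = 0.198 − 0.555 = -0.357, i.e. -36 pp.

-36 percentage points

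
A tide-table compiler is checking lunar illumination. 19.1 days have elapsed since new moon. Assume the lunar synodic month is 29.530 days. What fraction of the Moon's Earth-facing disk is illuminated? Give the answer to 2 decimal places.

Phase angle: θ = 360°·(19.1 d)/(29.530 d) = 232.8°.
Illuminated fraction = (1 − cos 232.8°)/2 = (1 − (-0.604))/2 ≈ 0.802.

0.80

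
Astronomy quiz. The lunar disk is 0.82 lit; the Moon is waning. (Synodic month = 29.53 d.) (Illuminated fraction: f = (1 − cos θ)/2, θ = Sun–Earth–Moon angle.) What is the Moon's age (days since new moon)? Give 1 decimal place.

18.9 days

From f = (1 − cos θ)/2: cos θ = 1 − 2×0.82 = -0.640; arccos → 129.8°.
Since the Moon is past full (waning), take the reflex angle: θ = 360° − 129.8° = 230.2°.
That fraction of the synodic month is 230.2/360 × 29.53 d ≈ 18.88 d.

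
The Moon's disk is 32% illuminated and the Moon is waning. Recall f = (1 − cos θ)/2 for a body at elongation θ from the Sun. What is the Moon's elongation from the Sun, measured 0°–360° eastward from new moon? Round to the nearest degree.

Invert f = (1 − cos θ)/2 to get cos θ = 1 − 2(0.32) = 0.360, hence θ₀ = arccos 0.360 = 68.9°.
Since the Moon is past full (waning), take the reflex angle: θ = 360° − 68.9° = 291.1°.

291°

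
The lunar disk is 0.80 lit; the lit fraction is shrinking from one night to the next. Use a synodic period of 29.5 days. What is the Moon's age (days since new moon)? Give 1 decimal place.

19.1 days

From f = (1 − cos θ)/2: cos θ = 1 − 2×0.80 = -0.600; arccos → 126.9°.
A waning Moon lies in 180°–360°, so θ = 360° − 126.9° = 233.1°.
That fraction of the synodic month is 233.1/360 × 29.5 d ≈ 19.10 d.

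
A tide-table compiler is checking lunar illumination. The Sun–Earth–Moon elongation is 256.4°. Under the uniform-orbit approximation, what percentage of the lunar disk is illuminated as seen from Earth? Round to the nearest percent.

Half-versine of 256.4°: (1 − (-0.235))/2 = 0.618, i.e. 62%.

62%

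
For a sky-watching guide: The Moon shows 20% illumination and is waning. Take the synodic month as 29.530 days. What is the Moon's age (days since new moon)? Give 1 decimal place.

25.2 days

From f = (1 − cos θ)/2: cos θ = 1 − 2×0.20 = 0.600; arccos → 53.1°.
Waning ⇒ past full, so θ = 360° − 53.1° = 306.9°.
Age = 29.530 × 306.9°/360° ≈ 25.17 days.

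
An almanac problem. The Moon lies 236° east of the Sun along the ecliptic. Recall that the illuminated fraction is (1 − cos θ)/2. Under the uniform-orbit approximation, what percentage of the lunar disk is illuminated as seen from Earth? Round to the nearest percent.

78%

f = (1 − cos 236°)/2 = (1 − (-0.559))/2 ≈ 0.780, i.e. 78%.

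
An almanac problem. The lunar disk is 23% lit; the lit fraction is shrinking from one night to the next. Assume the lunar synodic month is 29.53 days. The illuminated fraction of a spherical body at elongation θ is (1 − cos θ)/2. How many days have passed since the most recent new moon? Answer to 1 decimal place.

24.8 days

cos θ = 1 − 2f = 0.540, giving a principal value of 57.3°.
A waning Moon lies in 180°–360°, so θ = 360° − 57.3° = 302.7°.
At 360°/29.53 d per day, 302.7° corresponds to 24.83 days.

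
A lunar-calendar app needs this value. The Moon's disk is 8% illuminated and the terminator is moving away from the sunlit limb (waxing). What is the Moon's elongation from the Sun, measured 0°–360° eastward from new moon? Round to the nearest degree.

From f = (1 − cos θ)/2: cos θ = 1 − 2×0.08 = 0.840; arccos → 32.9°.
Waxing ⇒ before full, so θ = 32.9°.

33°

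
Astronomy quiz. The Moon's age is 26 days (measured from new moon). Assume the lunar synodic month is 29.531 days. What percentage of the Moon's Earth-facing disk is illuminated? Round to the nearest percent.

Phase angle: θ = 360°·(26 d)/(29.531 d) = 317.0°.
With cos θ = 0.731, the lit fraction is (1 − 0.731)/2 ≈ 0.135, so 13%.

13%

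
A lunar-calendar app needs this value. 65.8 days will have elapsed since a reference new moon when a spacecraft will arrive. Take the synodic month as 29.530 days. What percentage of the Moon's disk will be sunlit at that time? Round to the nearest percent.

65.8 d spans 2 complete synodic months (2 × 29.530 = 59.06 d) plus 6.74 d.
The Moon has covered 6.74/29.530 of its cycle, so θ ≈ 360° × 6.74/29.530 = 82.2°.
cos 82.2° = 0.136, so f = (1 − 0.136)/2 = 0.432, so 43%.

43%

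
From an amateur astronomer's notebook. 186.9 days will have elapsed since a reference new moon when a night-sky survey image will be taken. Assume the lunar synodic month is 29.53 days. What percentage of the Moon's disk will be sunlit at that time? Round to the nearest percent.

74%

186.9/29.53 = 6.329 lunations, so 6 complete cycles and 9.72 d into the next.
Phase angle: θ = 360°·(9.72 d)/(29.53 d) = 118.5°.
cos 118.5° = (-0.477), so f = (1 − (-0.477))/2 = 0.739, so 74%.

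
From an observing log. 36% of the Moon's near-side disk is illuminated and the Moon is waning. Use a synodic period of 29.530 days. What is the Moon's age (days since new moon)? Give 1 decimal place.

cos θ = 1 − 2f = 0.280, giving a principal value of 73.7°.
A waning Moon lies in 180°–360°, so θ = 360° − 73.7° = 286.3°.
That fraction of the synodic month is 286.3/360 × 29.530 d ≈ 23.48 d.

23.5 days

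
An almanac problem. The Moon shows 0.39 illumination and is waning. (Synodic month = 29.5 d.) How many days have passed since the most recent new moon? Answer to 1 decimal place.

Invert f = (1 − cos θ)/2 to get cos θ = 1 − 2(0.39) = 0.220, hence θ₀ = arccos 0.220 = 77.3°.
Waning ⇒ past full, so θ = 360° − 77.3° = 282.7°.
That fraction of the synodic month is 282.7/360 × 29.5 d ≈ 23.17 d.

23.2 days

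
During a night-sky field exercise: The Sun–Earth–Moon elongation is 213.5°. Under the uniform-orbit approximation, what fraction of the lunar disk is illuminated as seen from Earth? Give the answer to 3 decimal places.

0.917

cos 213.5° = (-0.834), so f = (1 − (-0.834))/2 = 0.917.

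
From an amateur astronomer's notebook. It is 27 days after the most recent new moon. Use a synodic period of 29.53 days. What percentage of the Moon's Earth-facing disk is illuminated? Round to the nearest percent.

7%

Elongation θ = 360° × 27/29.53 ≈ 329.2°.
Illuminated fraction = (1 − cos 329.2°)/2 = (1 − 0.859)/2 ≈ 0.071, so 7%.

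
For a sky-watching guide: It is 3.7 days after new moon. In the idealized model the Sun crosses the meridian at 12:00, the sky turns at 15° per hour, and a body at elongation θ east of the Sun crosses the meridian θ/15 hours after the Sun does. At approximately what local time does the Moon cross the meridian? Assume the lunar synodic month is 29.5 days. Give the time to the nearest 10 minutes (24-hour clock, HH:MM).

Phase angle: θ = 360°·(3.7 d)/(29.5 d) = 45.2°.
At 15° of sky rotation per hour, 45.2° corresponds to a 3.01 h lag.
12:00 + 3.010 h ≈ 15:01 → 15:00 to the nearest ten minutes.

15:00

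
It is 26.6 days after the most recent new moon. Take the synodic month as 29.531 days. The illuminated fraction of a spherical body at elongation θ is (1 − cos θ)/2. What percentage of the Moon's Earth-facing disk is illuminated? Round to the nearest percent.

9%

The Moon has covered 26.6/29.531 of its cycle, so θ ≈ 360° × 26.6/29.531 = 324.3°.
cos 324.3° = 0.812, so f = (1 − 0.812)/2 = 0.094, so 9%.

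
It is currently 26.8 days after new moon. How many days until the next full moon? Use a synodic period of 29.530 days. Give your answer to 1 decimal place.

Full moon is 0.5 of the way through the cycle: age 0.5 × 29.530 = 14.765 d.
This lunation's full moon (14.765 d) has passed, so add one period: 44.295 − 26.8 = 17.495 days.

17.5 days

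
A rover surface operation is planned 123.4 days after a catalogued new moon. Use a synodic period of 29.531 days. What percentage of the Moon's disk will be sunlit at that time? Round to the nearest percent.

28%

Reduce mod P: 123.4 − 4×29.531 = 5.28 d into the current lunation.
Phase angle: θ = 360°·(5.28 d)/(29.531 d) = 64.3°.
Illuminated fraction = (1 − cos 64.3°)/2 = (1 − 0.433)/2 ≈ 0.283, so 28%.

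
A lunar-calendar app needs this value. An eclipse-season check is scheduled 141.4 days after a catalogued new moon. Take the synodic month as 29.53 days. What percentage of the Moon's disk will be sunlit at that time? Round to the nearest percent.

38%

141.4 d spans 4 complete synodic months (4 × 29.53 = 118.12 d) plus 23.28 d.
The Moon has covered 23.28/29.53 of its cycle, so θ ≈ 360° × 23.28/29.53 = 283.8°.
cos 283.8° = 0.239, so f = (1 − 0.239)/2 = 0.381, so 38%.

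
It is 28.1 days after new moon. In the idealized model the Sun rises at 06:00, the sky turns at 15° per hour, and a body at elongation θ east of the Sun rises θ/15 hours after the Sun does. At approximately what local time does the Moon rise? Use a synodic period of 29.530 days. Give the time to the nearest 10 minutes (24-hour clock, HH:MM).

Phase angle: θ = 360°·(28.1 d)/(29.530 d) = 342.6°.
The Moon trails the Sun by θ/15 = 342.6/15 ≈ 22.84 hours.
06:00 + 22.838 h ≈ 04:50 → 04:50 to the nearest ten minutes.

04:50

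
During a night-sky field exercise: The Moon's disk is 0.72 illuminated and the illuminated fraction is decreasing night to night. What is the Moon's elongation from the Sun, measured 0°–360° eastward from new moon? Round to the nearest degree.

244°

Invert f = (1 − cos θ)/2 to get cos θ = 1 − 2(0.72) = -0.440, hence θ₀ = arccos -0.440 = 116.1°.
Since the Moon is past full (waning), take the reflex angle: θ = 360° − 116.1° = 243.9°.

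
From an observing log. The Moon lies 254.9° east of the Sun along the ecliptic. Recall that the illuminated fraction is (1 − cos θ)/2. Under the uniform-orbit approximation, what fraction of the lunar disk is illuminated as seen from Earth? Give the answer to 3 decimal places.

Half-versine of 254.9°: (1 − (-0.261))/2 = 0.630.

0.630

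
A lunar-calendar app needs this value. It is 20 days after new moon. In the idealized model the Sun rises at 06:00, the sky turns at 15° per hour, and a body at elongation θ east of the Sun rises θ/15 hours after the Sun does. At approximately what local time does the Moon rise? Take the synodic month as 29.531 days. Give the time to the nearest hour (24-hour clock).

22:00

Phase angle: θ = 360°·(20 d)/(29.531 d) = 243.8°.
At 15° of sky rotation per hour, 243.8° corresponds to a 16.25 h lag.
06:00 + 16.25 h ≈ 22:15 → 22:00 to the nearest hour.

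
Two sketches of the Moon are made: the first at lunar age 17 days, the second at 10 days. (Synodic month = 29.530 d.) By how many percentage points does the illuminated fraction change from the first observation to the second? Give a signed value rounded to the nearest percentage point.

θ₁ = 360° × 17/29.530 = 207.2°, f₁ = (1 − cos θ₁)/2 = 0.945.
θ₂ = 360° × 10/29.530 = 121.9°, f₂ = (1 − cos θ₂)/2 = 0.764.
Change = f₂ − f₁ = -0.180 → -18 percentage points.

-18 percentage points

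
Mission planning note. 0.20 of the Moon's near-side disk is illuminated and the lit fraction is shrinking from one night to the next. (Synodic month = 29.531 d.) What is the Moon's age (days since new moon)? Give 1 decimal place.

From f = (1 − cos θ)/2: cos θ = 1 − 2×0.20 = 0.600; arccos → 53.1°.
Waning ⇒ past full, so θ = 360° − 53.1° = 306.9°.
That fraction of the synodic month is 306.9/360 × 29.531 d ≈ 25.17 d.

25.2 days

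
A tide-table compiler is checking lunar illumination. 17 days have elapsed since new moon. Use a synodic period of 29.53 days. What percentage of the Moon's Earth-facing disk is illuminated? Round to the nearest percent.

94%

Phase angle: θ = 360°·(17 d)/(29.53 d) = 207.2°.
cos 207.2° = (-0.889), so f = (1 − (-0.889))/2 = 0.945, so 94%.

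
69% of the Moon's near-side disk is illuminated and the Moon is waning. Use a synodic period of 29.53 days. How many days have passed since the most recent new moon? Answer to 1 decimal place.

20.3 days

Invert f = (1 − cos θ)/2 to get cos θ = 1 − 2(0.69) = -0.380, hence θ₀ = arccos -0.380 = 112.3°.
Since the Moon is past full (waning), take the reflex angle: θ = 360° − 112.3° = 247.7°.
That fraction of the synodic month is 247.7/360 × 29.53 d ≈ 20.32 d.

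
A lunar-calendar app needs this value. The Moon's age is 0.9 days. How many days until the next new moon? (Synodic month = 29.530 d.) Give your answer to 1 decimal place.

One full lunation from the last new moon is 29.530 d; remaining = 29.530 − 0.9 = 28.630 d.

28.6 days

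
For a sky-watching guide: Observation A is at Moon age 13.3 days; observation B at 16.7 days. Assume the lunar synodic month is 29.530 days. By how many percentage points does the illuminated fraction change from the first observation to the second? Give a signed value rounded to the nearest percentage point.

-2 pp

θ₁ = 360° × 13.3/29.530 = 162.1°, f₁ = (1 − cos θ₁)/2 = 0.976.
θ₂ = 360° × 16.7/29.530 = 203.6°, f₂ = (1 − cos θ₂)/2 = 0.958.
Change = f₂ − f₁ = -0.018 → -2 percentage points.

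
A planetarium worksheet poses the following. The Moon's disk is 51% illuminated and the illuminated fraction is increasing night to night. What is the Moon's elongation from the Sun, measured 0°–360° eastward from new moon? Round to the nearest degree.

91°

cos θ = 1 − 2f = -0.020, giving a principal value of 91.1°.
Before full moon the principal value applies: θ = 91.1°.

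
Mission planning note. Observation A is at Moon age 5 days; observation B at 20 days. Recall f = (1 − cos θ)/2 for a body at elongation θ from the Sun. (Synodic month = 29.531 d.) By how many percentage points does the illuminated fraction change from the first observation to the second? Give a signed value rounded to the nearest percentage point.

+46 pp

First observation: θ = 360°·5/29.531 = 61.0°, so f = 0.257.
Second observation: θ = 243.8°, f = 0.721.
Δf = 0.721 − 0.257 = +0.463, i.e. +46 pp.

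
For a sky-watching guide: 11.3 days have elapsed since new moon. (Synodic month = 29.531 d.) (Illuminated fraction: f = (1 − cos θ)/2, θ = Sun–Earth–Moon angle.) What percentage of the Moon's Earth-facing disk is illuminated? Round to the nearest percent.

87%

The Moon has covered 11.3/29.531 of its cycle, so θ ≈ 360° × 11.3/29.531 = 137.8°.
cos 137.8° = (-0.740), so f = (1 − (-0.740))/2 = 0.870, so 87%.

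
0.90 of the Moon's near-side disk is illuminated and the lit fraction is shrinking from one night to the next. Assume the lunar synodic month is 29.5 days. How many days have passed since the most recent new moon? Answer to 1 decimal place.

Invert f = (1 − cos θ)/2 to get cos θ = 1 − 2(0.90) = -0.800, hence θ₀ = arccos -0.800 = 143.1°.
Waning ⇒ past full, so θ = 360° − 143.1° = 216.9°.
That fraction of the synodic month is 216.9/360 × 29.5 d ≈ 17.77 d.

17.8 days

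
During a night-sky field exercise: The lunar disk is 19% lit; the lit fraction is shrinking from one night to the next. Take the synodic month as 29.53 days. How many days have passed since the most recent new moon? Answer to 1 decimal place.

25.3 days

Invert f = (1 − cos θ)/2 to get cos θ = 1 − 2(0.19) = 0.620, hence θ₀ = arccos 0.620 = 51.7°.
Waning ⇒ past full, so θ = 360° − 51.7° = 308.3°.
Age = 29.53 × 308.3°/360° ≈ 25.29 days.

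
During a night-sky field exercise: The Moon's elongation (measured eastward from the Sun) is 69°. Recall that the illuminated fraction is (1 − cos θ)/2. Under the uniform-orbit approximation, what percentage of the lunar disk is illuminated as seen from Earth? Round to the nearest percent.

32%

f = (1 − cos 69°)/2 = (1 − 0.358)/2 ≈ 0.321, i.e. 32%.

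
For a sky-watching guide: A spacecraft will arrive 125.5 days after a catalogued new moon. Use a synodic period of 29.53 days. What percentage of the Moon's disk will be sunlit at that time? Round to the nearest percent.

50%

Reduce mod P: 125.5 − 4×29.53 = 7.38 d into the current lunation.
The Moon has covered 7.38/29.53 of its cycle, so θ ≈ 360° × 7.38/29.53 = 90.0°.
With cos θ = 0.001, the lit fraction is (1 − 0.001)/2 ≈ 0.500, so 50%.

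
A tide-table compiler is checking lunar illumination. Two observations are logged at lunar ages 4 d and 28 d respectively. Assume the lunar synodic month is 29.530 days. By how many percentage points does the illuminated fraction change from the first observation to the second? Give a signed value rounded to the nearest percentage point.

θ₁ = 360° × 4/29.530 = 48.8°, f₁ = (1 − cos θ₁)/2 = 0.170.
θ₂ = 360° × 28/29.530 = 341.3°, f₂ = (1 − cos θ₂)/2 = 0.026.
Change = f₂ − f₁ = -0.144 → -14 percentage points.

-14 percentage points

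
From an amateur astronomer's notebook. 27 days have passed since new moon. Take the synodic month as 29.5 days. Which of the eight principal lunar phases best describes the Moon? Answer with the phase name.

θ ≈ 360° × 27/29.5 = 329°, which falls in the waning crescent sector.

waning crescent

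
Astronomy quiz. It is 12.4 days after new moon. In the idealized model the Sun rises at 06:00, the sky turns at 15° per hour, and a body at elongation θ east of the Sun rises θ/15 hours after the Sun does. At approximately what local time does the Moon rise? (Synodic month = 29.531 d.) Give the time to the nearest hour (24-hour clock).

16:00

The Moon has covered 12.4/29.531 of its cycle, so θ ≈ 360° × 12.4/29.531 = 151.2°.
At 15° of sky rotation per hour, 151.2° corresponds to a 10.08 h lag.
06:00 + 10.08 h ≈ 16:05 → 16:00 to the nearest hour.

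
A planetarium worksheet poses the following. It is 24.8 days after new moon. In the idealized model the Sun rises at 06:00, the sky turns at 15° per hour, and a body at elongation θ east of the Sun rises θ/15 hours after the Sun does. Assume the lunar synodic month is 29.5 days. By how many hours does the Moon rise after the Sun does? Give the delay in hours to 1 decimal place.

20.2 h

Phase angle: θ = 360°·(24.8 d)/(29.5 d) = 302.6°.
The Moon trails the Sun by θ/15 = 302.6/15 ≈ 20.18 hours.
So the Moon rises 20.18 h after the Sun.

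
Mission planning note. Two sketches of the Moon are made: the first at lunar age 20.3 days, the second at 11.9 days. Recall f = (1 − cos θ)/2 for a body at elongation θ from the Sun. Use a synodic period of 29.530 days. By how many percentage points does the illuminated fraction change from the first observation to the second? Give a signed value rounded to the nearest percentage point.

θ₁ = 360° × 20.3/29.530 = 247.5°, f₁ = (1 − cos θ₁)/2 = 0.692.
θ₂ = 360° × 11.9/29.530 = 145.1°, f₂ = (1 − cos θ₂)/2 = 0.910.
Change = f₂ − f₁ = +0.218 → +22 percentage points.

+22 percentage points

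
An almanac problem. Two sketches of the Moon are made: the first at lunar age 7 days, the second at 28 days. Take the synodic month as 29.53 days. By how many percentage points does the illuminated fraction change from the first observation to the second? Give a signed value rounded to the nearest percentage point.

First observation: θ = 360°·7/29.53 = 85.3°, so f = 0.459.
Second observation: θ = 341.3°, f = 0.026.
Δf = 0.026 − 0.459 = -0.433, i.e. -43 pp.

-43 percentage points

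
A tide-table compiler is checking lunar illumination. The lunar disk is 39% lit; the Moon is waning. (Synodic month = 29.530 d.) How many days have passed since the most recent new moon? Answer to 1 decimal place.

23.2 days

From f = (1 − cos θ)/2: cos θ = 1 − 2×0.39 = 0.220; arccos → 77.3°.
A waning Moon lies in 180°–360°, so θ = 360° − 77.3° = 282.7°.
That fraction of the synodic month is 282.7/360 × 29.530 d ≈ 23.19 d.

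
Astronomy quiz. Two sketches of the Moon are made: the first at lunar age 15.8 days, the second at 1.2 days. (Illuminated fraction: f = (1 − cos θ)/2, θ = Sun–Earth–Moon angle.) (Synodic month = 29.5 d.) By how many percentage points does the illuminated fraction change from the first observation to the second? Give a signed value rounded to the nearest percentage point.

θ₁ = 360° × 15.8/29.5 = 192.8°, f₁ = (1 − cos θ₁)/2 = 0.988.
θ₂ = 360° × 1.2/29.5 = 14.6°, f₂ = (1 − cos θ₂)/2 = 0.016.
Change = f₂ − f₁ = -0.971 → -97 percentage points.

-97 pp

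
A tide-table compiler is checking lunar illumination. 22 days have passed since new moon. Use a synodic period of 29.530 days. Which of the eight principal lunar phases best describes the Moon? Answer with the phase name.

last quarter

At 22/29.530 of the cycle, θ ≈ 268° — the last quarter range.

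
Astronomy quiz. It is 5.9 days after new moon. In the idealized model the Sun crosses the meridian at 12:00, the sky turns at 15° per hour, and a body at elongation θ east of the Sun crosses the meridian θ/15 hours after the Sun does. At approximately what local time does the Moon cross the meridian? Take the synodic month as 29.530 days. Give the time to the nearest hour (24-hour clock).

17:00

The Moon has covered 5.9/29.530 of its cycle, so θ ≈ 360° × 5.9/29.530 = 71.9°.
At 15° of sky rotation per hour, 71.9° corresponds to a 4.80 h lag.
12:00 + 4.80 h ≈ 16:48 → 17:00 to the nearest hour.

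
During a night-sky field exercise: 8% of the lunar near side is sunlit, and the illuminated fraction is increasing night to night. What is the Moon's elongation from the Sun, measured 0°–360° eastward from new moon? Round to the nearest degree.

cos θ = 1 − 2f = 0.840, giving a principal value of 32.9°.
Before full moon the principal value applies: θ = 32.9°.

33°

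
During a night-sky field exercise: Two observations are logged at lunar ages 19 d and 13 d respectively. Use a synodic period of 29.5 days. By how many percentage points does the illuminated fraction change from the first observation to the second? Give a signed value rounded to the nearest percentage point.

+16 percentage points

θ₁ = 360° × 19/29.5 = 231.9°, f₁ = (1 − cos θ₁)/2 = 0.809.
θ₂ = 360° × 13/29.5 = 158.6°, f₂ = (1 − cos θ₂)/2 = 0.966.
Change = f₂ − f₁ = +0.157 → +16 percentage points.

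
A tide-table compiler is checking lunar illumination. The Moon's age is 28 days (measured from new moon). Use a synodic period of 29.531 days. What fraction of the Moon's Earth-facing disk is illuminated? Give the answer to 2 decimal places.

0.03

Elongation θ = 360° × 28/29.531 ≈ 341.3°.
Illuminated fraction = (1 − cos 341.3°)/2 = (1 − 0.947)/2 ≈ 0.026.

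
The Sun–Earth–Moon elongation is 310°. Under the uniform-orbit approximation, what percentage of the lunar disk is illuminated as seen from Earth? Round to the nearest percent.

18%

cos 310° = 0.643, so f = (1 − 0.643)/2 = 0.179, i.e. 18%.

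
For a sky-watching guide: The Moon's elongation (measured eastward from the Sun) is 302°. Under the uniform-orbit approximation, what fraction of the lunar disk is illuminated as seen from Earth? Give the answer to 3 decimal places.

0.235

f = (1 − cos 302°)/2 = (1 − 0.530)/2 ≈ 0.235.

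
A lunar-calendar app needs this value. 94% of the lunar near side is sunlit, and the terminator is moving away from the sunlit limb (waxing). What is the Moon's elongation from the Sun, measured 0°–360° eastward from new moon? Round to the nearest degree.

From f = (1 − cos θ)/2: cos θ = 1 − 2×0.94 = -0.880; arccos → 151.6°.
The Moon is waxing (0°–180°), so θ = 151.6° directly.

152°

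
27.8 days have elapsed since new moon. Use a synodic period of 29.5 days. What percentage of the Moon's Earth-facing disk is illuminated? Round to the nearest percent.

Elongation θ = 360° × 27.8/29.5 ≈ 339.3°.
With cos θ = 0.935, the lit fraction is (1 − 0.935)/2 ≈ 0.032, so 3%.

3%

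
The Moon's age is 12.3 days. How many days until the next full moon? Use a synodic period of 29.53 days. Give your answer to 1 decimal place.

Full moon is 0.5 of the way through the cycle: age 0.5 × 29.53 = 14.765 d.
So 2.465 days remain (14.765 − 12.3).

2.5 days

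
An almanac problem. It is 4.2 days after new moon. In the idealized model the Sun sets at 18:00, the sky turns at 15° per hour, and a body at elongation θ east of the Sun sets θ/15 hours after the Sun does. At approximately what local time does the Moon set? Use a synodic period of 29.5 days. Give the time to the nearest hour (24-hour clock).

21:00

The Moon has covered 4.2/29.5 of its cycle, so θ ≈ 360° × 4.2/29.5 = 51.3°.
Delay after the Sun = 51.3° / (15°/h) ≈ 3.42 h.
18:00 + 3.42 h ≈ 21:25 → 21:00 to the nearest hour.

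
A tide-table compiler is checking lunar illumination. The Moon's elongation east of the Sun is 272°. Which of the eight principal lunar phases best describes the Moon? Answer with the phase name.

last quarter

272° lies in the last quarter sector of the 8-phase cycle.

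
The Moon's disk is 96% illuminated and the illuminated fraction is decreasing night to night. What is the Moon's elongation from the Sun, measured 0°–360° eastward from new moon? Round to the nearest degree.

cos θ = 1 − 2f = -0.920, giving a principal value of 156.9°.
Since the Moon is past full (waning), take the reflex angle: θ = 360° − 156.9° = 203.1°.

203°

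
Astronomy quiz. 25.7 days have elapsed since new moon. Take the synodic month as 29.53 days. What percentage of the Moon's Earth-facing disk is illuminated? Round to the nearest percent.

Phase angle: θ = 360°·(25.7 d)/(29.53 d) = 313.3°.
Illuminated fraction = (1 − cos 313.3°)/2 = (1 − 0.686)/2 ≈ 0.157, so 16%.

16%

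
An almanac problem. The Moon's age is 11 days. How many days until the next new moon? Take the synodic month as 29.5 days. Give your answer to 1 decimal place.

18.5 days

One full lunation from the last new moon is 29.5 d; remaining = 29.5 − 11 = 18.500 d.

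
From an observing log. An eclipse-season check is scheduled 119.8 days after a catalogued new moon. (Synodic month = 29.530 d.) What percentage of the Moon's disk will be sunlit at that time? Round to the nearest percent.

119.8 d spans 4 complete synodic months (4 × 29.530 = 118.12 d) plus 1.68 d.
The Moon has covered 1.68/29.530 of its cycle, so θ ≈ 360° × 1.68/29.530 = 20.5°.
With cos θ = 0.937, the lit fraction is (1 − 0.937)/2 ≈ 0.032, so 3%.

3%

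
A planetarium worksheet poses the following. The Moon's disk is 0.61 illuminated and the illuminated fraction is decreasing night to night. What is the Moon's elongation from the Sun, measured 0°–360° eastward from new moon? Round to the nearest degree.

257°

cos θ = 1 − 2f = -0.220, giving a principal value of 102.7°.
Since the Moon is past full (waning), take the reflex angle: θ = 360° − 102.7° = 257.3°.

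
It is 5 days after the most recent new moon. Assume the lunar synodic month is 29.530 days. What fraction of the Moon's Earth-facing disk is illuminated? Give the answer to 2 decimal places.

Phase angle: θ = 360°·(5 d)/(29.530 d) = 61.0°.
With cos θ = 0.485, the lit fraction is (1 − 0.485)/2 ≈ 0.257.

0.26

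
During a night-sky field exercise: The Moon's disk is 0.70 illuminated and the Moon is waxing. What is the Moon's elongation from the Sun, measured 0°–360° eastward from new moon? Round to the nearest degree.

114°

cos θ = 1 − 2f = -0.400, giving a principal value of 113.6°.
Before full moon the principal value applies: θ = 113.6°.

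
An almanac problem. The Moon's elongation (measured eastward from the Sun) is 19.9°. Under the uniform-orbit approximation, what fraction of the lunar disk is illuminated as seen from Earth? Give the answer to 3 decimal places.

cos 19.9° = 0.940, so f = (1 − 0.940)/2 = 0.030.

0.030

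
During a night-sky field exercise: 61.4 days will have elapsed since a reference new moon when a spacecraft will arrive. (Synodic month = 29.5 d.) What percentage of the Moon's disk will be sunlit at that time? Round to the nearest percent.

61.4 d spans 2 complete synodic months (2 × 29.5 = 59.00 d) plus 2.40 d.
The Moon has covered 2.40/29.5 of its cycle, so θ ≈ 360° × 2.40/29.5 = 29.3°.
With cos θ = 0.872, the lit fraction is (1 − 0.872)/2 ≈ 0.064, so 6%.

6%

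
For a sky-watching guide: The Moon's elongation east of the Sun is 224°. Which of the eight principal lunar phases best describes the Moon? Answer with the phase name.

waning gibbous

The waning gibbous sector spans roughly 202°–248°; 224° falls inside it.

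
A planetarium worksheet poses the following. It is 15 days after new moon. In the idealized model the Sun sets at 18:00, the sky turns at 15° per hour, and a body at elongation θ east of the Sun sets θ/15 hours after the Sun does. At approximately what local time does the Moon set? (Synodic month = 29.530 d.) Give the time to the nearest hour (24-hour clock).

06:00

Elongation θ = 360° × 15/29.530 ≈ 182.9°.
Delay after the Sun = 182.9° / (15°/h) ≈ 12.19 h.
18:00 + 12.19 h ≈ 06:11 → 06:00 to the nearest hour.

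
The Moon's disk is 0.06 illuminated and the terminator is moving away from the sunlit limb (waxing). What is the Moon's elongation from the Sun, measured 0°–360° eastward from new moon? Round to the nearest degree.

28°

From f = (1 − cos θ)/2: cos θ = 1 − 2×0.06 = 0.880; arccos → 28.4°.
Before full moon the principal value applies: θ = 28.4°.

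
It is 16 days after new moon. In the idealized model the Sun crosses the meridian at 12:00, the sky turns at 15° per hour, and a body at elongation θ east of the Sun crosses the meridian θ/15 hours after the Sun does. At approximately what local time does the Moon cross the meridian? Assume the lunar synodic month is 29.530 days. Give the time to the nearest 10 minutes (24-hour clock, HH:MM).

Elongation θ = 360° × 16/29.530 ≈ 195.1°.
Delay after the Sun = 195.1° / (15°/h) ≈ 13.00 h.
12:00 + 13.004 h ≈ 01:00 → 01:00 to the nearest ten minutes.

01:00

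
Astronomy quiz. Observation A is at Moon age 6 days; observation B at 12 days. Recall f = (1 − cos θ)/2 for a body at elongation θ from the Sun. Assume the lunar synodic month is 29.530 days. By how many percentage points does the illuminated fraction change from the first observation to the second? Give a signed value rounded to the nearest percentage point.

+56 percentage points

First observation: θ = 360°·6/29.530 = 73.1°, so f = 0.355.
Second observation: θ = 146.3°, f = 0.916.
Δf = 0.916 − 0.355 = +0.561, i.e. +56 pp.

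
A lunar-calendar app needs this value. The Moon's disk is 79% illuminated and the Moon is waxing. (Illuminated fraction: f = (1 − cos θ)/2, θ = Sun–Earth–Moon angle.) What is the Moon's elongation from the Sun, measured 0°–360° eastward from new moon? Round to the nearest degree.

125°

Invert f = (1 − cos θ)/2 to get cos θ = 1 − 2(0.79) = -0.580, hence θ₀ = arccos -0.580 = 125.5°.
Before full moon the principal value applies: θ = 125.5°.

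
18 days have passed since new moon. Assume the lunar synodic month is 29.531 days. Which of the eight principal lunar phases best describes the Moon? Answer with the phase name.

At 18/29.531 of the cycle, θ ≈ 219° — the waning gibbous range.

waning gibbous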